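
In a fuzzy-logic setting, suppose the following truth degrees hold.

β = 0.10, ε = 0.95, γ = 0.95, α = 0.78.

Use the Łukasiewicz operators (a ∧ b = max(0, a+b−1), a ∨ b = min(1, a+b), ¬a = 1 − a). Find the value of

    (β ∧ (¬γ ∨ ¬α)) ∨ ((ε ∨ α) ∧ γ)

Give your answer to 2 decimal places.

0.95

¬γ = 1 − 0.95 = 0.05
¬α = 1 − 0.78 = 0.22
¬γ ∨ ¬α = min(1, a+b) on (0.05, 0.22) = 0.27
β ∧ (¬γ ∨ ¬α) = max(0, a+b−1) on (0.10, 0.27) = 0.00
ε ∨ α = min(1, a+b) on (0.95, 0.78) = 1.00
(ε ∨ α) ∧ γ = max(0, a+b−1) on (1.00, 0.95) = 0.95
(β ∧ (¬γ ∨ ¬α)) ∨ ((ε ∨ α) ∧ γ) = min(1, a+b) on (0.00, 0.95) = 0.95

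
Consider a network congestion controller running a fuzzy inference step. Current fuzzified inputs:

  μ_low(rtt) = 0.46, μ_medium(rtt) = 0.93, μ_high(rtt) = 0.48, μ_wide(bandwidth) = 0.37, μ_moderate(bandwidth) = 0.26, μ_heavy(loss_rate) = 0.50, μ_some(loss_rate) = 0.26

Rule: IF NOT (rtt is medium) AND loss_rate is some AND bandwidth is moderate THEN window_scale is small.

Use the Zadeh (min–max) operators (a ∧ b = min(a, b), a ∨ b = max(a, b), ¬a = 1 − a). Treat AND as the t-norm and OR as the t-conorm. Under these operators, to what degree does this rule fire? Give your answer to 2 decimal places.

0.07

firing strength: ¬medium=1−0.93=0.07, some=0.26, moderate=0.26; AND[min(a, b)] → w = 0.07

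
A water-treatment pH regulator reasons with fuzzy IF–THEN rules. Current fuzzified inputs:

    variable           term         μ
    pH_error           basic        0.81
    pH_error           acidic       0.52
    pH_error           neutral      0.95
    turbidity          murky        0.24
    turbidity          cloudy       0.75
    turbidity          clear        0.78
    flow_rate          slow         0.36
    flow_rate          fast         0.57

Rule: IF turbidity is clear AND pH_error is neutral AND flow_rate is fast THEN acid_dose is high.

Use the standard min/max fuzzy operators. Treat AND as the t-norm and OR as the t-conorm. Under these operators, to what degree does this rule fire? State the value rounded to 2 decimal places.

0.57

firing strength: clear=0.78, neutral=0.95, fast=0.57; AND[min(a, b)] → w = 0.57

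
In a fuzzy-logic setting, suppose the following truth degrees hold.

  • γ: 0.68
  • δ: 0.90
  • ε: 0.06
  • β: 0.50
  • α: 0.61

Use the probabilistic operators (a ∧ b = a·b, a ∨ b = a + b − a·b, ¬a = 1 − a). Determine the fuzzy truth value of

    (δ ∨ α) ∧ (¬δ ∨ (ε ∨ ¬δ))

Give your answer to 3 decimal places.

0.229

δ ∨ α = a + b − a·b on (0.9000, 0.6100) = 0.9610
¬δ = 1 − 0.9000 = 0.1000
¬δ = 1 − 0.9000 = 0.1000
ε ∨ ¬δ = a + b − a·b on (0.0600, 0.1000) = 0.1540
¬δ ∨ (ε ∨ ¬δ) = a + b − a·b on (0.1000, 0.1540) = 0.2386
(δ ∨ α) ∧ (¬δ ∨ (ε ∨ ¬δ)) = a·b on (0.9610, 0.2386) = 0.2293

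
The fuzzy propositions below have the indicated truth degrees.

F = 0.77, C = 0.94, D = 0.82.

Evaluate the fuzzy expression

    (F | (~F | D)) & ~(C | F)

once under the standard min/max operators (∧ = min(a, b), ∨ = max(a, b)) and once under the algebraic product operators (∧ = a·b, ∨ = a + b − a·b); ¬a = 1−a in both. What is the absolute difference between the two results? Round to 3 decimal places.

Under standard min/max:
  ~F = 1 − 0.77 = 0.23
  ~F | D = max(a, b) on (0.23, 0.82) = 0.82
  F | (~F | D) = max(a, b) on (0.77, 0.82) = 0.82
  C | F = max(a, b) on (0.94, 0.77) = 0.94
  ~(C | F) = 1 − 0.94 = 0.06
  (F | (~F | D)) & ~(C | F) = min(a, b) on (0.82, 0.06) = 0.06
  → value = 0.0600
Under algebraic product:
  ~F = 1 − 0.7700 = 0.2300
  ~F | D = a + b − a·b on (0.2300, 0.8200) = 0.8614
  F | (~F | D) = a + b − a·b on (0.7700, 0.8614) = 0.9681
  C | F = a + b − a·b on (0.9400, 0.7700) = 0.9862
  ~(C | F) = 1 − 0.9862 = 0.0138
  (F | (~F | D)) & ~(C | F) = a·b on (0.9681, 0.0138) = 0.0134
  → value = 0.0134
|0.0600 − 0.0134| = 0.047

0.047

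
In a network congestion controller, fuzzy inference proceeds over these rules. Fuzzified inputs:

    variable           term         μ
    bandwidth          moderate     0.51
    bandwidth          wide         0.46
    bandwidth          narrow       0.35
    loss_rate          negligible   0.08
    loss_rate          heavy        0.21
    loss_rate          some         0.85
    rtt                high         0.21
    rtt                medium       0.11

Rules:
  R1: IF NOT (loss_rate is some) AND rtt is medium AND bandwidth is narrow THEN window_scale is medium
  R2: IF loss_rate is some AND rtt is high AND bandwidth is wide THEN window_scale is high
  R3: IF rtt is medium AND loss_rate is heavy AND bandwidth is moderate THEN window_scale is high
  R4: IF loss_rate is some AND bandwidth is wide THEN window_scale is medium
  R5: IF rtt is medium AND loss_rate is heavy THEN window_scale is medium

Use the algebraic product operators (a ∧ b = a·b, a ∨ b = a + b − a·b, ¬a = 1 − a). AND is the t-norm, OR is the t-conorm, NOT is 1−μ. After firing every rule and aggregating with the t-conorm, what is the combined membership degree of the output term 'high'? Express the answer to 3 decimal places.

0.093

R1: ¬some=1−0.85=0.15, medium=0.11, narrow=0.35; AND[a·b] → w = 0.0058
R2: some=0.85, high=0.21, wide=0.46; AND[a·b] → w = 0.0821
R3: medium=0.11, heavy=0.21, moderate=0.51; AND[a·b] → w = 0.0118
R4: some=0.85, wide=0.46; AND[a·b] → w = 0.3910
R5: medium=0.11, heavy=0.21; AND[a·b] → w = 0.0231
Rules with consequent 'high': {R2, R3} → strengths 0.0821, 0.0118
Aggregate via t-conorm [a + b − a·b]: 0.0929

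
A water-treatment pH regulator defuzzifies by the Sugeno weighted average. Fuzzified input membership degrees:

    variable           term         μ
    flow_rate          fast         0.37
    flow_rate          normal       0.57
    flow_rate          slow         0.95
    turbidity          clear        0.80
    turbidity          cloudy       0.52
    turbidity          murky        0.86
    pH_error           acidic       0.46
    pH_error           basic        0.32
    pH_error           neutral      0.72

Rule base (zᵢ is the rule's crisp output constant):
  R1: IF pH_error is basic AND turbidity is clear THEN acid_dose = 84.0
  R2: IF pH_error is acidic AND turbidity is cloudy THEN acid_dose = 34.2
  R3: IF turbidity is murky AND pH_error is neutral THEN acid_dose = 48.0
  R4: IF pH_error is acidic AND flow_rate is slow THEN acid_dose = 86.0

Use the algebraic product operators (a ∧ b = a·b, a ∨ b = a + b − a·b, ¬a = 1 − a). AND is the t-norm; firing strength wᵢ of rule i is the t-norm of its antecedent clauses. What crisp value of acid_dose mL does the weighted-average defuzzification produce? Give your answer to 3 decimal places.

R1 (z=84.0): basic=0.32, clear=0.80; AND[a·b] → w = 0.2560
R2 (z=34.2): acidic=0.46, cloudy=0.52; AND[a·b] → w = 0.2392
R3 (z=48.0): murky=0.86, neutral=0.72; AND[a·b] → w = 0.6192
R4 (z=86.0): acidic=0.46, slow=0.95; AND[a·b] → w = 0.4370
Weighted average = (0.2560·84.0 + 0.2392·34.2 + 0.6192·48.0 + 0.4370·86.0) / (0.2560 + 0.2392 + 0.6192 + 0.4370)
  = 96.9882 / 1.5514 = 62.517

62.517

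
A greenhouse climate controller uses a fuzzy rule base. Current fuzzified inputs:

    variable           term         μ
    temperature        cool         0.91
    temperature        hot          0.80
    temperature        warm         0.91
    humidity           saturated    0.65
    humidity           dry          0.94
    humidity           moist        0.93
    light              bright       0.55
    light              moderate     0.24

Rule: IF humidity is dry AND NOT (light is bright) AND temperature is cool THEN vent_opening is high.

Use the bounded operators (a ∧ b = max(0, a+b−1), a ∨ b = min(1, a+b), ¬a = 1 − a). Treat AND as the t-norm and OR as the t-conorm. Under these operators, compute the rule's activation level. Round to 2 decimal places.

firing strength: dry=0.94, ¬bright=1−0.55=0.45, cool=0.91; AND[max(0, a+b−1)] → w = 0.30

0.30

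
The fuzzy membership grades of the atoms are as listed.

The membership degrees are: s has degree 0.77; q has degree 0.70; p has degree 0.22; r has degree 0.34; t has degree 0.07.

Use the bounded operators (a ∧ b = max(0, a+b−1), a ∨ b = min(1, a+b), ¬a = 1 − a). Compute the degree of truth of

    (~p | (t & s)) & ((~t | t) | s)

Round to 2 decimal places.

~p = 1 − 0.22 = 0.78
t & s = max(0, a+b−1) on (0.07, 0.77) = 0.00
~p | (t & s) = min(1, a+b) on (0.78, 0.00) = 0.78
~t = 1 − 0.07 = 0.93
~t | t = min(1, a+b) on (0.93, 0.07) = 1.00
(~t | t) | s = min(1, a+b) on (1.00, 0.77) = 1.00
(~p | (t & s)) & ((~t | t) | s) = max(0, a+b−1) on (0.78, 1.00) = 0.78

0.78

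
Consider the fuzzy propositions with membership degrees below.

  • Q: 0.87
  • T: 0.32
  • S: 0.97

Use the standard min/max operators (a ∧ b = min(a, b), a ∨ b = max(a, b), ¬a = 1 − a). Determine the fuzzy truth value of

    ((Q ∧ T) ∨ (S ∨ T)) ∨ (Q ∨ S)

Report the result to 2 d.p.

Q ∧ T = min(a, b) on (0.87, 0.32) = 0.32
S ∨ T = max(a, b) on (0.97, 0.32) = 0.97
(Q ∧ T) ∨ (S ∨ T) = max(a, b) on (0.32, 0.97) = 0.97
Q ∨ S = max(a, b) on (0.87, 0.97) = 0.97
((Q ∧ T) ∨ (S ∨ T)) ∨ (Q ∨ S) = max(a, b) on (0.97, 0.97) = 0.97

0.97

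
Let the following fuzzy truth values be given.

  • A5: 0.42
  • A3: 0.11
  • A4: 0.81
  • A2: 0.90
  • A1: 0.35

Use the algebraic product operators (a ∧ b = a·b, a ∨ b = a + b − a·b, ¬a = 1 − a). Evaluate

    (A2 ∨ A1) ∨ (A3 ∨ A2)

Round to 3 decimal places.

0.994

A2 ∨ A1 = a + b − a·b on (0.9000, 0.3500) = 0.9350
A3 ∨ A2 = a + b − a·b on (0.1100, 0.9000) = 0.9110
(A2 ∨ A1) ∨ (A3 ∨ A2) = a + b − a·b on (0.9350, 0.9110) = 0.9942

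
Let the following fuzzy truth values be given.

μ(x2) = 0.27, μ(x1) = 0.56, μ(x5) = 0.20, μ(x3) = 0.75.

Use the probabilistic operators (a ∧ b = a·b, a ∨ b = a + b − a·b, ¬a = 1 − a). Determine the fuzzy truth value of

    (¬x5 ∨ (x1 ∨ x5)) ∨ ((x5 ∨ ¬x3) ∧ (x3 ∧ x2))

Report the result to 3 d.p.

¬x5 = 1 − 0.2000 = 0.8000
x1 ∨ x5 = a + b − a·b on (0.5600, 0.2000) = 0.6480
¬x5 ∨ (x1 ∨ x5) = a + b − a·b on (0.8000, 0.6480) = 0.9296
¬x3 = 1 − 0.7500 = 0.2500
x5 ∨ ¬x3 = a + b − a·b on (0.2000, 0.2500) = 0.4000
x3 ∧ x2 = a·b on (0.7500, 0.2700) = 0.2025
(x5 ∨ ¬x3) ∧ (x3 ∧ x2) = a·b on (0.4000, 0.2025) = 0.0810
(¬x5 ∨ (x1 ∨ x5)) ∨ ((x5 ∨ ¬x3) ∧ (x3 ∧ x2)) = a + b − a·b on (0.9296, 0.0810) = 0.9353

0.935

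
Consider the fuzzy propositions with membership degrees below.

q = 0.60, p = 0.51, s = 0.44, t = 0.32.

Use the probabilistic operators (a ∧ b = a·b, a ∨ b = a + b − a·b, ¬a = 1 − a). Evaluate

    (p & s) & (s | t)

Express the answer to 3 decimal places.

p & s = a·b on (0.5100, 0.4400) = 0.2244
s | t = a + b − a·b on (0.4400, 0.3200) = 0.6192
(p & s) & (s | t) = a·b on (0.2244, 0.6192) = 0.1389

0.139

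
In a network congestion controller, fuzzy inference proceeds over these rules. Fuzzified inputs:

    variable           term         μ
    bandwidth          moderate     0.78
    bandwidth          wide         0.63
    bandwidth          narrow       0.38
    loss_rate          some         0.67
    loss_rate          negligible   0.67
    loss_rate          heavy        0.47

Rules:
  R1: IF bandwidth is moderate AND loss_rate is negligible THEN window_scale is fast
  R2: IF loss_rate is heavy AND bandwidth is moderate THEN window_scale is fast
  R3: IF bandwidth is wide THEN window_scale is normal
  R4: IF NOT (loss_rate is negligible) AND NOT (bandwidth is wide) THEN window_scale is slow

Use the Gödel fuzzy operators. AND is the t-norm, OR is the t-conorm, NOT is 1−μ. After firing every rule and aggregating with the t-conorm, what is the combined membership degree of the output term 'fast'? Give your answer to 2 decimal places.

R1: moderate=0.78, negligible=0.67; AND[min(a, b)] → w = 0.67
R2: heavy=0.47, moderate=0.78; AND[min(a, b)] → w = 0.47
R3: wide=0.63 → w = 0.63
R4: ¬negligible=1−0.67=0.33, ¬wide=1−0.63=0.37; AND[min(a, b)] → w = 0.33
Rules with consequent 'fast': {R1, R2} → strengths 0.67, 0.47
Aggregate via t-conorm [max(a, b)]: 0.67

0.67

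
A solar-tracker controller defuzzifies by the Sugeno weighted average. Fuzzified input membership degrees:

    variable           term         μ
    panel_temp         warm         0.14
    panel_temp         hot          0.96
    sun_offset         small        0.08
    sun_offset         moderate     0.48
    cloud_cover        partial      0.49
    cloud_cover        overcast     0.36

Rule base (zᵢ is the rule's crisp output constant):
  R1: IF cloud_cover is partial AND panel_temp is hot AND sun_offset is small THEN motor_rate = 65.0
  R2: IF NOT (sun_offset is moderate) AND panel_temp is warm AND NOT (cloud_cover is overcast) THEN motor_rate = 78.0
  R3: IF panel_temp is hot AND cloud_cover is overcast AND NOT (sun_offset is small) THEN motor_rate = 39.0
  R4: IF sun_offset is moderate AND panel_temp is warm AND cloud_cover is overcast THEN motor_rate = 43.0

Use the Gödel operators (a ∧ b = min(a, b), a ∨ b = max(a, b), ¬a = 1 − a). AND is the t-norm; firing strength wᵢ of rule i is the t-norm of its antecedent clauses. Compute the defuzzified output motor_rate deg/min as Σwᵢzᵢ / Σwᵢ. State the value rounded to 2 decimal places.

50.25

R1 (z=65.0): partial=0.49, hot=0.96, small=0.08; AND[min(a, b)] → w = 0.08
R2 (z=78.0): ¬moderate=1−0.48=0.52, warm=0.14, ¬overcast=1−0.36=0.64; AND[min(a, b)] → w = 0.14
R3 (z=39.0): hot=0.96, overcast=0.36, ¬small=1−0.08=0.92; AND[min(a, b)] → w = 0.36
R4 (z=43.0): moderate=0.48, warm=0.14, overcast=0.36; AND[min(a, b)] → w = 0.14
Weighted average = (0.08·65.0 + 0.14·78.0 + 0.36·39.0 + 0.14·43.0) / (0.08 + 0.14 + 0.36 + 0.14)
  = 36.1800 / 0.7200 = 50.25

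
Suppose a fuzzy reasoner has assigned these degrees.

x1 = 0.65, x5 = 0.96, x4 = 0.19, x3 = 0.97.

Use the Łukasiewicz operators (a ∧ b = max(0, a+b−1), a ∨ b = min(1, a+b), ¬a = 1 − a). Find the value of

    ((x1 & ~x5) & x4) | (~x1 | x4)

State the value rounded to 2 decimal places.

~x5 = 1 − 0.96 = 0.04
x1 & ~x5 = max(0, a+b−1) on (0.65, 0.04) = 0.00
(x1 & ~x5) & x4 = max(0, a+b−1) on (0.00, 0.19) = 0.00
~x1 = 1 − 0.65 = 0.35
~x1 | x4 = min(1, a+b) on (0.35, 0.19) = 0.54
((x1 & ~x5) & x4) | (~x1 | x4) = min(1, a+b) on (0.00, 0.54) = 0.54

0.54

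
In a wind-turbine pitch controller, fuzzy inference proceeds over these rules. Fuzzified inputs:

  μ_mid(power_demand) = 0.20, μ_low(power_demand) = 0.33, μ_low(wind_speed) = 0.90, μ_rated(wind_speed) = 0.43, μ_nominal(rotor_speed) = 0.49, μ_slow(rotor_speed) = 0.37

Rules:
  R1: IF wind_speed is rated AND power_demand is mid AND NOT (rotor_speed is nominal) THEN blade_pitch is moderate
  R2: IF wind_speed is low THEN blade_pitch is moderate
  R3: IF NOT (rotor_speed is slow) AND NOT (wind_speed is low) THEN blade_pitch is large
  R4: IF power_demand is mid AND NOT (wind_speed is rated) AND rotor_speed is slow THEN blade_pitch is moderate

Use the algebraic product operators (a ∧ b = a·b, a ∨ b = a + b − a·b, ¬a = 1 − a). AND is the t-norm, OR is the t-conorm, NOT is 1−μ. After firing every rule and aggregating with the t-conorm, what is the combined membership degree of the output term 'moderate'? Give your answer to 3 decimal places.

0.908

R1: rated=0.43, mid=0.20, ¬nominal=1−0.49=0.51; AND[a·b] → w = 0.0439
R2: low=0.90 → w = 0.9000
R3: ¬slow=1−0.37=0.63, ¬low=1−0.90=0.10; AND[a·b] → w = 0.0630
R4: mid=0.20, ¬rated=1−0.43=0.57, slow=0.37; AND[a·b] → w = 0.0422
Rules with consequent 'moderate': {R1, R2, R4} → strengths 0.0439, 0.9000, 0.0422
Aggregate via t-conorm [a + b − a·b]: 0.9084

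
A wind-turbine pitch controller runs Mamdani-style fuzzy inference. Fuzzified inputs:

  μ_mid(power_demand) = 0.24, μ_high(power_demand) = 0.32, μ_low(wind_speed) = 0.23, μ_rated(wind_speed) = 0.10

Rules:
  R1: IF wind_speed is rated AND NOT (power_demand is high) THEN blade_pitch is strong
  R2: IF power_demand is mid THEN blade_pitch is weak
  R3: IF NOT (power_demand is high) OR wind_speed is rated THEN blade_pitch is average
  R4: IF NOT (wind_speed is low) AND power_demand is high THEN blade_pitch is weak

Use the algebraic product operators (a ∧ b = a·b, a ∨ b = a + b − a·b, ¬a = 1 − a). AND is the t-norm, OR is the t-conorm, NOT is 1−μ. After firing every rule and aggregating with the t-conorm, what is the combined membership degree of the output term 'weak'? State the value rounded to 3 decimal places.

R1: rated=0.10, ¬high=1−0.32=0.68; AND[a·b] → w = 0.0680
R2: mid=0.24 → w = 0.2400
R3: ¬high=1−0.32=0.68, rated=0.10; OR[a + b − a·b] → w = 0.7120
R4: ¬low=1−0.23=0.77, high=0.32; AND[a·b] → w = 0.2464
Rules with consequent 'weak': {R2, R4} → strengths 0.2400, 0.2464
Aggregate via t-conorm [a + b − a·b]: 0.4273

0.427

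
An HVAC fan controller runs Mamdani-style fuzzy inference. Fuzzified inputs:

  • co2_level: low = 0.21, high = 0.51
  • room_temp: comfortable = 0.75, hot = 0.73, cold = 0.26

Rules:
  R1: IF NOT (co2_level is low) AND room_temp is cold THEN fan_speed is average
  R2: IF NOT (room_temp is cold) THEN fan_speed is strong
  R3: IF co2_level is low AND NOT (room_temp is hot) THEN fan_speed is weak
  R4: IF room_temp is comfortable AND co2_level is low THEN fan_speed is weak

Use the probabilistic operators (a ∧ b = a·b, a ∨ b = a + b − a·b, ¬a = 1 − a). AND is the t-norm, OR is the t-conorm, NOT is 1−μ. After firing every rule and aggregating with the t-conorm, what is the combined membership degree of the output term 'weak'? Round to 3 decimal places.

0.205

R1: ¬low=1−0.21=0.79, cold=0.26; AND[a·b] → w = 0.2054
R2: ¬cold=1−0.26=0.74 → w = 0.7400
R3: low=0.21, ¬hot=1−0.73=0.27; AND[a·b] → w = 0.0567
R4: comfortable=0.75, low=0.21; AND[a·b] → w = 0.1575
Rules with consequent 'weak': {R3, R4} → strengths 0.0567, 0.1575
Aggregate via t-conorm [a + b − a·b]: 0.2053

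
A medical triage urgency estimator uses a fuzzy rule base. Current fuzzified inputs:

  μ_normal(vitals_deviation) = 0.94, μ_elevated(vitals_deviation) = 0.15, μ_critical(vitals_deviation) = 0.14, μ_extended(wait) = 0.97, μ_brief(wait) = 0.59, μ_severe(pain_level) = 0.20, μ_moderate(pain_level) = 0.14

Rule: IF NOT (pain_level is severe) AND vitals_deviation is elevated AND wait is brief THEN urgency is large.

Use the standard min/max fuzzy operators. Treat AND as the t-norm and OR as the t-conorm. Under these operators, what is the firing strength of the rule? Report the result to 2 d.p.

0.15

firing strength: ¬severe=1−0.20=0.80, elevated=0.15, brief=0.59; AND[min(a, b)] → w = 0.15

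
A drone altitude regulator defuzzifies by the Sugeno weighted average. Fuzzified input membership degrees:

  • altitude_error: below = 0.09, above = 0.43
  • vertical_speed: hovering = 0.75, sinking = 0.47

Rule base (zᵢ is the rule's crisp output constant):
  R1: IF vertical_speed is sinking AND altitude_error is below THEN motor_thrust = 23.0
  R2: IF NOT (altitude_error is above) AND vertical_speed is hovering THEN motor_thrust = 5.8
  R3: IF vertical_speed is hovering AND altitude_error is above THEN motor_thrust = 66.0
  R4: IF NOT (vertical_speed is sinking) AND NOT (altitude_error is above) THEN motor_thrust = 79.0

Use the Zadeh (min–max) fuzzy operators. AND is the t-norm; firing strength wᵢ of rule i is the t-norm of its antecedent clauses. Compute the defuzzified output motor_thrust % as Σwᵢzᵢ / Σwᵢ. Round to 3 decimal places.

46.683

R1 (z=23.0): sinking=0.47, below=0.09; AND[min(a, b)] → w = 0.09
R2 (z=5.8): ¬above=1−0.43=0.57, hovering=0.75; AND[min(a, b)] → w = 0.57
R3 (z=66.0): hovering=0.75, above=0.43; AND[min(a, b)] → w = 0.43
R4 (z=79.0): ¬sinking=1−0.47=0.53, ¬above=1−0.43=0.57; AND[min(a, b)] → w = 0.53
Weighted average = (0.09·23.0 + 0.57·5.8 + 0.43·66.0 + 0.53·79.0) / (0.09 + 0.57 + 0.43 + 0.53)
  = 75.6260 / 1.6200 = 46.683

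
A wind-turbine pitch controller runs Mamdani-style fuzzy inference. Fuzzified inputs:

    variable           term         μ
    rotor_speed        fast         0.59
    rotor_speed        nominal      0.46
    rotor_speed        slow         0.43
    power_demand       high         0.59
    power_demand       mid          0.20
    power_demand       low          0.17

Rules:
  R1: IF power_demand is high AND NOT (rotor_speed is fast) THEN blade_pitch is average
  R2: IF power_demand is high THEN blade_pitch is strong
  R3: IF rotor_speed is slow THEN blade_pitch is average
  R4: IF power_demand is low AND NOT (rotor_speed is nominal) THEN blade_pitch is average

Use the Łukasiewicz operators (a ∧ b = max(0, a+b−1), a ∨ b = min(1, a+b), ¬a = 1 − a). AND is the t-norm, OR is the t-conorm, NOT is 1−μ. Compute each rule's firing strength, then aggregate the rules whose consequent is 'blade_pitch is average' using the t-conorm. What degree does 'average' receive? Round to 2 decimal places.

0.43

R1: high=0.59, ¬fast=1−0.59=0.41; AND[max(0, a+b−1)] → w = 0.00
R2: high=0.59 → w = 0.59
R3: slow=0.43 → w = 0.43
R4: low=0.17, ¬nominal=1−0.46=0.54; AND[max(0, a+b−1)] → w = 0.00
Rules with consequent 'average': {R1, R3, R4} → strengths 0.00, 0.43, 0.00
Aggregate via t-conorm [min(1, a+b)]: 0.43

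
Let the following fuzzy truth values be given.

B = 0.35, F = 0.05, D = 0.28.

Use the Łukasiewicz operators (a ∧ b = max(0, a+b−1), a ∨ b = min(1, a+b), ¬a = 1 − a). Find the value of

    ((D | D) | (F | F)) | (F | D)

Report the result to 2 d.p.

D | D = min(1, a+b) on (0.28, 0.28) = 0.56
F | F = min(1, a+b) on (0.05, 0.05) = 0.10
(D | D) | (F | F) = min(1, a+b) on (0.56, 0.10) = 0.66
F | D = min(1, a+b) on (0.05, 0.28) = 0.33
((D | D) | (F | F)) | (F | D) = min(1, a+b) on (0.66, 0.33) = 0.99

0.99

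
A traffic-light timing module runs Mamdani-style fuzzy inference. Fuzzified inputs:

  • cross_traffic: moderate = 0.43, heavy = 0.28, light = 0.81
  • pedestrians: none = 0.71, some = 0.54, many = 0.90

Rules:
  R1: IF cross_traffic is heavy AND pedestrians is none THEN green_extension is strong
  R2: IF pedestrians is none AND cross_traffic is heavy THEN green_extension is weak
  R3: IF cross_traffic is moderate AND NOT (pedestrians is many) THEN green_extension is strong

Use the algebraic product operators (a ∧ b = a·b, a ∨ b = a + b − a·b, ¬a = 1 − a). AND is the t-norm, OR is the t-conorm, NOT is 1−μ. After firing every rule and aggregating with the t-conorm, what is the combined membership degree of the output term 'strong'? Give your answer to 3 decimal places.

R1: heavy=0.28, none=0.71; AND[a·b] → w = 0.1988
R2: none=0.71, heavy=0.28; AND[a·b] → w = 0.1988
R3: moderate=0.43, ¬many=1−0.90=0.10; AND[a·b] → w = 0.0430
Rules with consequent 'strong': {R1, R3} → strengths 0.1988, 0.0430
Aggregate via t-conorm [a + b − a·b]: 0.2333

0.233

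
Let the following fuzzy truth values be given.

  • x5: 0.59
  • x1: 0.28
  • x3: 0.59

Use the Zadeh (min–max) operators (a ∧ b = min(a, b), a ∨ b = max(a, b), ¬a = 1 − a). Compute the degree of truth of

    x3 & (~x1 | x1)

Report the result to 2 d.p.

0.59

~x1 = 1 − 0.28 = 0.72
~x1 | x1 = max(a, b) on (0.72, 0.28) = 0.72
x3 & (~x1 | x1) = min(a, b) on (0.59, 0.72) = 0.59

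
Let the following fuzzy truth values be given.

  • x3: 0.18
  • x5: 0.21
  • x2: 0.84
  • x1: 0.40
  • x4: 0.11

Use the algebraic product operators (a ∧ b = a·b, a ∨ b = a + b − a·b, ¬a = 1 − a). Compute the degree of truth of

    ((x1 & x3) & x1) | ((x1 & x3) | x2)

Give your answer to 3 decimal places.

x1 & x3 = a·b on (0.4000, 0.1800) = 0.0720
(x1 & x3) & x1 = a·b on (0.0720, 0.4000) = 0.0288
x1 & x3 = a·b on (0.4000, 0.1800) = 0.0720
(x1 & x3) | x2 = a + b − a·b on (0.0720, 0.8400) = 0.8515
((x1 & x3) & x1) | ((x1 & x3) | x2) = a + b − a·b on (0.0288, 0.8515) = 0.8558

0.856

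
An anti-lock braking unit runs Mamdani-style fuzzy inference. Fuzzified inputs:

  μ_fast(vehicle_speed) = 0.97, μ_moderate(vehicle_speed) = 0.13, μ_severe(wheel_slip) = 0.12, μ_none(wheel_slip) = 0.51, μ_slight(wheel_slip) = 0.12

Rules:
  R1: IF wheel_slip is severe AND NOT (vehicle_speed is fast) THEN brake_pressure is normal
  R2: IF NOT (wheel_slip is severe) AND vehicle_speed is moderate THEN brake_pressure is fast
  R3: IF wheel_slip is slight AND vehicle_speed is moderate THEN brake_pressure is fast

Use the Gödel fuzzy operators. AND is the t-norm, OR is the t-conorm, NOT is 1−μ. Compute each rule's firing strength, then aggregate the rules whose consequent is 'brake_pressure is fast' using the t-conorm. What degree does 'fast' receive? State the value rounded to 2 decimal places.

R1: severe=0.12, ¬fast=1−0.97=0.03; AND[min(a, b)] → w = 0.03
R2: ¬severe=1−0.12=0.88, moderate=0.13; AND[min(a, b)] → w = 0.13
R3: slight=0.12, moderate=0.13; AND[min(a, b)] → w = 0.12
Rules with consequent 'fast': {R2, R3} → strengths 0.13, 0.12
Aggregate via t-conorm [max(a, b)]: 0.13

0.13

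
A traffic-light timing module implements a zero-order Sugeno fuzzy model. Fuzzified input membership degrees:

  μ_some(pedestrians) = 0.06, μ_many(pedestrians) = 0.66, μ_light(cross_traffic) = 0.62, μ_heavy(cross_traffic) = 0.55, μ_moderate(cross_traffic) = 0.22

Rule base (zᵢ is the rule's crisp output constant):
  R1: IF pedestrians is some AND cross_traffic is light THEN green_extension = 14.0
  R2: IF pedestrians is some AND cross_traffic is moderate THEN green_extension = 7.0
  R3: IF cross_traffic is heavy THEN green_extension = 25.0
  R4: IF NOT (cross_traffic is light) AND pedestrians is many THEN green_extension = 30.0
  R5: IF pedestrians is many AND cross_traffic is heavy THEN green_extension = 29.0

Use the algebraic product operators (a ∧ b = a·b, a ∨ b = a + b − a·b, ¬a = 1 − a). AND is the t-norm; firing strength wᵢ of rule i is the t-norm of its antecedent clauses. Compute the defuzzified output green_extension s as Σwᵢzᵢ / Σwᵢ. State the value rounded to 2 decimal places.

R1 (z=14.0): some=0.06, light=0.62; AND[a·b] → w = 0.0372
R2 (z=7.0): some=0.06, moderate=0.22; AND[a·b] → w = 0.0132
R3 (z=25.0): heavy=0.55 → w = 0.5500
R4 (z=30.0): ¬light=1−0.62=0.38, many=0.66; AND[a·b] → w = 0.2508
R5 (z=29.0): many=0.66, heavy=0.55; AND[a·b] → w = 0.3630
Weighted average = (0.0372·14.0 + 0.0132·7.0 + 0.5500·25.0 + 0.2508·30.0 + 0.3630·29.0) / (0.0372 + 0.0132 + 0.5500 + 0.2508 + 0.3630)
  = 32.4142 / 1.2142 = 26.70

26.70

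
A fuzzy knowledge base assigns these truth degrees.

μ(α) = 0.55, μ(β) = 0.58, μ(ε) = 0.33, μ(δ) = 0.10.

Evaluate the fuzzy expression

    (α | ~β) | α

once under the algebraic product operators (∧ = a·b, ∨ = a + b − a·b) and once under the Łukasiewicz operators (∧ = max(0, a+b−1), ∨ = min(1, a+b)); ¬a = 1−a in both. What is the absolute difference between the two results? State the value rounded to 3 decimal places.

0.117

Under algebraic product:
  ~β = 1 − 0.5800 = 0.4200
  α | ~β = a + b − a·b on (0.5500, 0.4200) = 0.7390
  (α | ~β) | α = a + b − a·b on (0.7390, 0.5500) = 0.8826
  → value = 0.8826
Under Łukasiewicz:
  ~β = 1 − 0.58 = 0.42
  α | ~β = min(1, a+b) on (0.55, 0.42) = 0.97
  (α | ~β) | α = min(1, a+b) on (0.97, 0.55) = 1.00
  → value = 1.0000
|0.8826 − 1.0000| = 0.117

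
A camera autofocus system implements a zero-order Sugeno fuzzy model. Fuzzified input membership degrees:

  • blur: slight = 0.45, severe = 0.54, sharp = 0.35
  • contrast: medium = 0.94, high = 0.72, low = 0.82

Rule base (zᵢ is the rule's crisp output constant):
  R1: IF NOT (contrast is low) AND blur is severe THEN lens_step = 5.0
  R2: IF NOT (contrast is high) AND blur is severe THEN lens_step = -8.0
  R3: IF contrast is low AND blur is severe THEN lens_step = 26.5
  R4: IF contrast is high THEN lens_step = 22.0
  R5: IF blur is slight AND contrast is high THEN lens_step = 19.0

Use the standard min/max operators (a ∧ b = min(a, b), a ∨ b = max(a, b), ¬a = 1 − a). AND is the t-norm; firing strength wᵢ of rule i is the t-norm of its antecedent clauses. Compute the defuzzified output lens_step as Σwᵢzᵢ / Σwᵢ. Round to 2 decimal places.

R1 (z=5.0): ¬low=1−0.82=0.18, severe=0.54; AND[min(a, b)] → w = 0.18
R2 (z=-8.0): ¬high=1−0.72=0.28, severe=0.54; AND[min(a, b)] → w = 0.28
R3 (z=26.5): low=0.82, severe=0.54; AND[min(a, b)] → w = 0.54
R4 (z=22.0): high=0.72 → w = 0.72
R5 (z=19.0): slight=0.45, high=0.72; AND[min(a, b)] → w = 0.45
Weighted average = (0.18·5.0 + 0.28·-8.0 + 0.54·26.5 + 0.72·22.0 + 0.45·19.0) / (0.18 + 0.28 + 0.54 + 0.72 + 0.45)
  = 37.3600 / 2.1700 = 17.22

17.22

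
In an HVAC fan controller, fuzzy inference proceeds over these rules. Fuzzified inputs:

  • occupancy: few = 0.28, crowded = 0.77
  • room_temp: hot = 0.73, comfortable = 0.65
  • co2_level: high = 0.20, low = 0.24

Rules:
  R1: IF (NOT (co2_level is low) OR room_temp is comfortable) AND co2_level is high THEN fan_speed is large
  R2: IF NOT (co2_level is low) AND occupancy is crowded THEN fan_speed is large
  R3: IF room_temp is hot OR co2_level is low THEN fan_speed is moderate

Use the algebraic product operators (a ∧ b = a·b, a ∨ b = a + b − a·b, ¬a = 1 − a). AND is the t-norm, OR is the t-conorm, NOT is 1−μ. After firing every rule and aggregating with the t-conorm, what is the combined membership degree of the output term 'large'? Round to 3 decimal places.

0.661

R1: (¬low=1−0.24=0.76 OR comfortable=0.65) = 0.9160; AND[a·b] with high=0.20 → w = 0.1832
R2: ¬low=1−0.24=0.76, crowded=0.77; AND[a·b] → w = 0.5852
R3: hot=0.73, low=0.24; OR[a + b − a·b] → w = 0.7948
Rules with consequent 'large': {R1, R2} → strengths 0.1832, 0.5852
Aggregate via t-conorm [a + b − a·b]: 0.6612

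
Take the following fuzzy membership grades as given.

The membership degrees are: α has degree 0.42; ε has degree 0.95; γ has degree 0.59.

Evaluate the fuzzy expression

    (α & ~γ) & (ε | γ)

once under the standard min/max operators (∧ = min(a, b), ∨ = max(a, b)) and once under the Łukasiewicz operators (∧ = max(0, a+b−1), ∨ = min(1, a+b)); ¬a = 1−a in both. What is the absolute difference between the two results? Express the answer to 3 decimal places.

0.410

Under standard min/max:
  ~γ = 1 − 0.59 = 0.41
  α & ~γ = min(a, b) on (0.42, 0.41) = 0.41
  ε | γ = max(a, b) on (0.95, 0.59) = 0.95
  (α & ~γ) & (ε | γ) = min(a, b) on (0.41, 0.95) = 0.41
  → value = 0.4100
Under Łukasiewicz:
  ~γ = 1 − 0.59 = 0.41
  α & ~γ = max(0, a+b−1) on (0.42, 0.41) = 0.00
  ε | γ = min(1, a+b) on (0.95, 0.59) = 1.00
  (α & ~γ) & (ε | γ) = max(0, a+b−1) on (0.00, 1.00) = 0.00
  → value = 0.0000
|0.4100 − 0.0000| = 0.410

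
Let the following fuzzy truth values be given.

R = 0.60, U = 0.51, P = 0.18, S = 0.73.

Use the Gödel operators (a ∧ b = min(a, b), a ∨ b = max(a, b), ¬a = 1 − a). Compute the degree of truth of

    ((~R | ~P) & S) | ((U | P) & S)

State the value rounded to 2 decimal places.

0.73

~R = 1 − 0.60 = 0.40
~P = 1 − 0.18 = 0.82
~R | ~P = max(a, b) on (0.40, 0.82) = 0.82
(~R | ~P) & S = min(a, b) on (0.82, 0.73) = 0.73
U | P = max(a, b) on (0.51, 0.18) = 0.51
(U | P) & S = min(a, b) on (0.51, 0.73) = 0.51
((~R | ~P) & S) | ((U | P) & S) = max(a, b) on (0.73, 0.51) = 0.73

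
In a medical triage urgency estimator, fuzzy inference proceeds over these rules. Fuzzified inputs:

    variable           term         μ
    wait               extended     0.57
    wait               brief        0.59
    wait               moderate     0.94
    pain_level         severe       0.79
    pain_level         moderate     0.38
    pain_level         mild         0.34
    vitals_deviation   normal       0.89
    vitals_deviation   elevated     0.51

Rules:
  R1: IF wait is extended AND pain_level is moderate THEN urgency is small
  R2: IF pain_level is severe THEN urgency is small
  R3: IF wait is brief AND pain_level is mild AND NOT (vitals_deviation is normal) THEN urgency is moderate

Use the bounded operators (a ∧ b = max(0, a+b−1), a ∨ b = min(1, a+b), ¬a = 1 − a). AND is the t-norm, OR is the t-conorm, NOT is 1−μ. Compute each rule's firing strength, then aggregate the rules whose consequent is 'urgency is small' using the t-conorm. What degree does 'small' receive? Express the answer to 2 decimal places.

R1: extended=0.57, moderate=0.38; AND[max(0, a+b−1)] → w = 0.00
R2: severe=0.79 → w = 0.79
R3: brief=0.59, mild=0.34, ¬normal=1−0.89=0.11; AND[max(0, a+b−1)] → w = 0.00
Rules with consequent 'small': {R1, R2} → strengths 0.00, 0.79
Aggregate via t-conorm [min(1, a+b)]: 0.79

0.79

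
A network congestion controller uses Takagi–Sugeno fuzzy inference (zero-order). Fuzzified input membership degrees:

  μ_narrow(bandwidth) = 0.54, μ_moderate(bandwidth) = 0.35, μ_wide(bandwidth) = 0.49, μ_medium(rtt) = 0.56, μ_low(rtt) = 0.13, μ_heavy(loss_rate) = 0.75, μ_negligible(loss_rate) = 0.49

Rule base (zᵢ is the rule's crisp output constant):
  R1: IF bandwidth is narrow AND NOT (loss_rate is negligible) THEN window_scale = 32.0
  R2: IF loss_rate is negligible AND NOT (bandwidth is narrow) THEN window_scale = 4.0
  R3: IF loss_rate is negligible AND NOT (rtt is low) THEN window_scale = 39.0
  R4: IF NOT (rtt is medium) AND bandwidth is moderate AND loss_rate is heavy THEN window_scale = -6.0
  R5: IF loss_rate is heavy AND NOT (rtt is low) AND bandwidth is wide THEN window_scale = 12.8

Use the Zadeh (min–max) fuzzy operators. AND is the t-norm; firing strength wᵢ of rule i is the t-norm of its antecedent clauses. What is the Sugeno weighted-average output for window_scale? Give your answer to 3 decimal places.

R1 (z=32.0): narrow=0.54, ¬negligible=1−0.49=0.51; AND[min(a, b)] → w = 0.51
R2 (z=4.0): negligible=0.49, ¬narrow=1−0.54=0.46; AND[min(a, b)] → w = 0.46
R3 (z=39.0): negligible=0.49, ¬low=1−0.13=0.87; AND[min(a, b)] → w = 0.49
R4 (z=-6.0): ¬medium=1−0.56=0.44, moderate=0.35, heavy=0.75; AND[min(a, b)] → w = 0.35
R5 (z=12.8): heavy=0.75, ¬low=1−0.13=0.87, wide=0.49; AND[min(a, b)] → w = 0.49
Weighted average = (0.51·32.0 + 0.46·4.0 + 0.49·39.0 + 0.35·-6.0 + 0.49·12.8) / (0.51 + 0.46 + 0.49 + 0.35 + 0.49)
  = 41.4420 / 2.3000 = 18.018

18.018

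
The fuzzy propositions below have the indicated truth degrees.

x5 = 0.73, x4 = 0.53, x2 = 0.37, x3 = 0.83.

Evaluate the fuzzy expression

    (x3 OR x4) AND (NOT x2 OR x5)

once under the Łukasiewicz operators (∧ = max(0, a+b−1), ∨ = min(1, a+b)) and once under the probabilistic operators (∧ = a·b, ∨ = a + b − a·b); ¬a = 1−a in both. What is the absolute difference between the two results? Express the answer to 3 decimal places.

Under Łukasiewicz:
  x3 OR x4 = min(1, a+b) on (0.83, 0.53) = 1.00
  NOT x2 = 1 − 0.37 = 0.63
  NOT x2 OR x5 = min(1, a+b) on (0.63, 0.73) = 1.00
  (x3 OR x4) AND (NOT x2 OR x5) = max(0, a+b−1) on (1.00, 1.00) = 1.00
  → value = 1.0000
Under probabilistic:
  x3 OR x4 = a + b − a·b on (0.8300, 0.5300) = 0.9201
  NOT x2 = 1 − 0.3700 = 0.6300
  NOT x2 OR x5 = a + b − a·b on (0.6300, 0.7300) = 0.9001
  (x3 OR x4) AND (NOT x2 OR x5) = a·b on (0.9201, 0.9001) = 0.8282
  → value = 0.8282
|1.0000 − 0.8282| = 0.172

0.172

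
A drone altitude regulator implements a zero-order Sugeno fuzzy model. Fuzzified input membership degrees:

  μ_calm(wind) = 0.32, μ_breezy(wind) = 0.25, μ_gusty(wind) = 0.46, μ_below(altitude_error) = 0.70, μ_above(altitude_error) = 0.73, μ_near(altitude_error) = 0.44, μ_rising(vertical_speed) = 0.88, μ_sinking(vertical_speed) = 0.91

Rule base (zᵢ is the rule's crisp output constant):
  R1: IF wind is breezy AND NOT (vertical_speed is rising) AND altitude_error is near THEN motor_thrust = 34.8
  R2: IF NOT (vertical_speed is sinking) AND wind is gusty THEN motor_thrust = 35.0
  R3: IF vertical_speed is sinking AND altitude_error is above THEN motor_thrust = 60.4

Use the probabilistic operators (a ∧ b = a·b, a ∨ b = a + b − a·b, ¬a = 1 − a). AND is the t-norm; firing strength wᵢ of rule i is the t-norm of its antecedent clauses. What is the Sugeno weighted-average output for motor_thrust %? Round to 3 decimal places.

R1 (z=34.8): breezy=0.25, ¬rising=1−0.88=0.12, near=0.44; AND[a·b] → w = 0.0132
R2 (z=35.0): ¬sinking=1−0.91=0.09, gusty=0.46; AND[a·b] → w = 0.0414
R3 (z=60.4): sinking=0.91, above=0.73; AND[a·b] → w = 0.6643
Weighted average = (0.0132·34.8 + 0.0414·35.0 + 0.6643·60.4) / (0.0132 + 0.0414 + 0.6643)
  = 42.0321 / 0.7189 = 58.467

58.467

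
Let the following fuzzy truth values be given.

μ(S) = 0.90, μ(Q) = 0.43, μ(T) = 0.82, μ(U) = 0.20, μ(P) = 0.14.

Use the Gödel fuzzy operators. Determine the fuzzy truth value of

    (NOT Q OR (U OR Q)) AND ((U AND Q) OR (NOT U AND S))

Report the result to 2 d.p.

0.57

NOT Q = 1 − 0.43 = 0.57
U OR Q = max(a, b) on (0.20, 0.43) = 0.43
NOT Q OR (U OR Q) = max(a, b) on (0.57, 0.43) = 0.57
U AND Q = min(a, b) on (0.20, 0.43) = 0.20
NOT U = 1 − 0.20 = 0.80
NOT U AND S = min(a, b) on (0.80, 0.90) = 0.80
(U AND Q) OR (NOT U AND S) = max(a, b) on (0.20, 0.80) = 0.80
(NOT Q OR (U OR Q)) AND ((U AND Q) OR (NOT U AND S)) = min(a, b) on (0.57, 0.80) = 0.57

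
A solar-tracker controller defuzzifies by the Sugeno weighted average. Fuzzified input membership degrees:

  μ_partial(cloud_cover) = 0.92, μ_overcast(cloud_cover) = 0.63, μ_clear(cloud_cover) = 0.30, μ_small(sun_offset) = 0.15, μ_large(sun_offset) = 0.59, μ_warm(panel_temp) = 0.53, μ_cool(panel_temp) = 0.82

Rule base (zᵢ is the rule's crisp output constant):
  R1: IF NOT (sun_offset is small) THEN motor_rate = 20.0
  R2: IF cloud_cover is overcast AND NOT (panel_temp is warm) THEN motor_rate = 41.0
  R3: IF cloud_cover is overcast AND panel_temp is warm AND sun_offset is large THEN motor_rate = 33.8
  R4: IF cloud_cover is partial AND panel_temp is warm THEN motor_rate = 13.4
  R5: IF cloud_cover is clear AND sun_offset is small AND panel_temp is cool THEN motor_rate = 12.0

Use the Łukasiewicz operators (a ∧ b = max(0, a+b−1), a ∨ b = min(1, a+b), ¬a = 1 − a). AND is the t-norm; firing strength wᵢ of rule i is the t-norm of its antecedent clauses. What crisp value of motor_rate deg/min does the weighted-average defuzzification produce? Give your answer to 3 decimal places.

R1 (z=20.0): ¬small=1−0.15=0.85 → w = 0.85
R2 (z=41.0): overcast=0.63, ¬warm=1−0.53=0.47; AND[max(0, a+b−1)] → w = 0.10
R3 (z=33.8): overcast=0.63, warm=0.53, large=0.59; AND[max(0, a+b−1)] → w = 0.00
R4 (z=13.4): partial=0.92, warm=0.53; AND[max(0, a+b−1)] → w = 0.45
R5 (z=12.0): clear=0.30, small=0.15, cool=0.82; AND[max(0, a+b−1)] → w = 0.00
Weighted average = (0.85·20.0 + 0.10·41.0 + 0.00·33.8 + 0.45·13.4 + 0.00·12.0) / (0.85 + 0.10 + 0.00 + 0.45 + 0.00)
  = 27.1300 / 1.4000 = 19.379

19.379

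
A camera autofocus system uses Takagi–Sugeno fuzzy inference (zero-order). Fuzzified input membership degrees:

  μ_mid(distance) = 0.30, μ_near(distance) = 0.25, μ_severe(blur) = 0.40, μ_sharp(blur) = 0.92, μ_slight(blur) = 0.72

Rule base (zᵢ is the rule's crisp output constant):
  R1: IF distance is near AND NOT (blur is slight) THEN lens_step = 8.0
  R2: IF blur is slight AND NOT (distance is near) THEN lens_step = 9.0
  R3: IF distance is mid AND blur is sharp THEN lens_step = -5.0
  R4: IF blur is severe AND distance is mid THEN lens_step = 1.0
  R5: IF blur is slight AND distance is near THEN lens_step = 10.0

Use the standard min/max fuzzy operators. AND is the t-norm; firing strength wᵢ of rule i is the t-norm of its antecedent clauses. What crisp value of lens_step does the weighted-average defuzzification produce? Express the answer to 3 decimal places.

5.374

R1 (z=8.0): near=0.25, ¬slight=1−0.72=0.28; AND[min(a, b)] → w = 0.25
R2 (z=9.0): slight=0.72, ¬near=1−0.25=0.75; AND[min(a, b)] → w = 0.72
R3 (z=-5.0): mid=0.30, sharp=0.92; AND[min(a, b)] → w = 0.30
R4 (z=1.0): severe=0.40, mid=0.30; AND[min(a, b)] → w = 0.30
R5 (z=10.0): slight=0.72, near=0.25; AND[min(a, b)] → w = 0.25
Weighted average = (0.25·8.0 + 0.72·9.0 + 0.30·-5.0 + 0.30·1.0 + 0.25·10.0) / (0.25 + 0.72 + 0.30 + 0.30 + 0.25)
  = 9.7800 / 1.8200 = 5.374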